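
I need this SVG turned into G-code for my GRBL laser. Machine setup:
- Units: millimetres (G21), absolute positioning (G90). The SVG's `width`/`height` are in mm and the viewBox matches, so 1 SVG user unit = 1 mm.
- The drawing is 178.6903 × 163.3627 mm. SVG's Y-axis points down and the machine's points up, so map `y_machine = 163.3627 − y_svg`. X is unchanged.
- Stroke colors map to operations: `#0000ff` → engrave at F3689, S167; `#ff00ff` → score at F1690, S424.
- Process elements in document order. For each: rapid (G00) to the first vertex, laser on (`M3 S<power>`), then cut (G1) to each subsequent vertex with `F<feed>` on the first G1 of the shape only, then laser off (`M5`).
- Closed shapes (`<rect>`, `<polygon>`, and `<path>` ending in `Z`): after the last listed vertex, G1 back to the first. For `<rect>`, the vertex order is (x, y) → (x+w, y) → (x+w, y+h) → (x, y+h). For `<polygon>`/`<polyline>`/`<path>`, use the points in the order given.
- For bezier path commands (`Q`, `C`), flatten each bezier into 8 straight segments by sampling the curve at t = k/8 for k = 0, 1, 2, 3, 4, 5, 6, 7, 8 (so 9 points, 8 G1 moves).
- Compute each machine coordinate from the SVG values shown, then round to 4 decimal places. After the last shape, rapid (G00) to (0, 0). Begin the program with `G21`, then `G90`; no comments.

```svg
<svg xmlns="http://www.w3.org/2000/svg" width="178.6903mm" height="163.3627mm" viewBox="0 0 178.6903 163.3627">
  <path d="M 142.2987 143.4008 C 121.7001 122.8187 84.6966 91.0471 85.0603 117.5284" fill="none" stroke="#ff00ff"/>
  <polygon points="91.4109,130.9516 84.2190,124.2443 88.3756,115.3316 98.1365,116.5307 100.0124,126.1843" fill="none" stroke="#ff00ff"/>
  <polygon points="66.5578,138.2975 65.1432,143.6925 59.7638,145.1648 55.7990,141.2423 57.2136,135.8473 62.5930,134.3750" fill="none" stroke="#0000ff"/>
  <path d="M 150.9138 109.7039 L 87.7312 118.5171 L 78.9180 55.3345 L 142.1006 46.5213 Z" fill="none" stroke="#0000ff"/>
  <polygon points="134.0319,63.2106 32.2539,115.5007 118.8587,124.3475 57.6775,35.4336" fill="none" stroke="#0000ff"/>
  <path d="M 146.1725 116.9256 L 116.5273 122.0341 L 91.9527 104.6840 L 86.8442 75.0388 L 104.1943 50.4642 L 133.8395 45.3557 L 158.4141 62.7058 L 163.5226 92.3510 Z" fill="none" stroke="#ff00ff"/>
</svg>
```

viewBox `0 0 178.6903 163.3627` with mm width/height → 1 unit = 1 mm. Flip: y_m = 163.3627 − y_svg.

**Shape 1** — `<path>` cubic bezier, stroke `#ff00ff` → score (S424, F1690). Control points (SVG): P0=(142.2987,143.4008), P1=(121.7001,122.8187), P2=(84.6966,91.0471), P3=(85.0603,117.5284); sampled at t=k/8. Machine vertices: (142.2987,19.9619) → (133.9103,28.0691) → (124.6140,36.4115) → (115.0401,44.1753) → (105.8186,50.5469) → (97.5798,54.7123) → (90.9537,55.8579) → (86.5705,53.1698) → (85.0603,45.8343). Open path.

**Shape 2** — `<polygon>` regular polygon, stroke `#ff00ff` → score (S424, F1690). Machine vertices: (91.4109,32.4111) → (84.2190,39.1184) → (88.3756,48.0311) → (98.1365,46.8320) → (100.0124,37.1784) → (91.4109,32.4111). Closed: final G1 returns to the first vertex.

**Shape 3** — `<polygon>` regular polygon, stroke `#0000ff` → engrave (S167, F3689). Machine vertices: (66.5578,25.0652) → (65.1432,19.6702) → (59.7638,18.1979) → (55.7990,22.1204) → (57.2136,27.5154) → (62.5930,28.9877) → (66.5578,25.0652). Closed: final G1 returns to the first vertex.

**Shape 4** — `<path>` regular polygon, stroke `#0000ff` → engrave (S167, F3689). Machine vertices: (150.9138,53.6588) → (87.7312,44.8456) → (78.9180,108.0282) → (142.1006,116.8414) → (150.9138,53.6588). Closed: final G1 returns to the first vertex.

**Shape 5** — `<polygon>` closed polygon, stroke `#0000ff` → engrave (S167, F3689). Machine vertices: (134.0319,100.1521) → (32.2539,47.8620) → (118.8587,39.0152) → (57.6775,127.9291) → (134.0319,100.1521). Closed: final G1 returns to the first vertex.

**Shape 6** — `<path>` regular polygon, stroke `#ff00ff` → score (S424, F1690). Machine vertices: (146.1725,46.4371) → (116.5273,41.3286) → (91.9527,58.6787) → (86.8442,88.3239) → (104.1943,112.8985) → (133.8395,118.0070) → (158.4141,100.6569) → (163.5226,71.0117) → (146.1725,46.4371). Closed: final G1 returns to the first vertex.

G21
G90
G00 X142.2987 Y19.9619
M3 S424
G1 X133.9103 Y28.0691 F1690
G1 X124.6140 Y36.4115
G1 X115.0401 Y44.1753
G1 X105.8186 Y50.5469
G1 X97.5798 Y54.7123
G1 X90.9537 Y55.8579
G1 X86.5705 Y53.1698
G1 X85.0603 Y45.8343
M5
G00 X91.4109 Y32.4111
M3 S424
G1 X84.2190 Y39.1184 F1690
G1 X88.3756 Y48.0311
G1 X98.1365 Y46.8320
G1 X100.0124 Y37.1784
G1 X91.4109 Y32.4111
M5
G00 X66.5578 Y25.0652
M3 S167
G1 X65.1432 Y19.6702 F3689
G1 X59.7638 Y18.1979
G1 X55.7990 Y22.1204
G1 X57.2136 Y27.5154
G1 X62.5930 Y28.9877
G1 X66.5578 Y25.0652
M5
G00 X150.9138 Y53.6588
M3 S167
G1 X87.7312 Y44.8456 F3689
G1 X78.9180 Y108.0282
G1 X142.1006 Y116.8414
G1 X150.9138 Y53.6588
M5
G00 X134.0319 Y100.1521
M3 S167
G1 X32.2539 Y47.8620 F3689
G1 X118.8587 Y39.0152
G1 X57.6775 Y127.9291
G1 X134.0319 Y100.1521
M5
G00 X146.1725 Y46.4371
M3 S424
G1 X116.5273 Y41.3286 F1690
G1 X91.9527 Y58.6787
G1 X86.8442 Y88.3239
G1 X104.1943 Y112.8985
G1 X133.8395 Y118.0070
G1 X158.4141 Y100.6569
G1 X163.5226 Y71.0117
G1 X146.1725 Y46.4371
M5
G00 X0.0000 Y0.0000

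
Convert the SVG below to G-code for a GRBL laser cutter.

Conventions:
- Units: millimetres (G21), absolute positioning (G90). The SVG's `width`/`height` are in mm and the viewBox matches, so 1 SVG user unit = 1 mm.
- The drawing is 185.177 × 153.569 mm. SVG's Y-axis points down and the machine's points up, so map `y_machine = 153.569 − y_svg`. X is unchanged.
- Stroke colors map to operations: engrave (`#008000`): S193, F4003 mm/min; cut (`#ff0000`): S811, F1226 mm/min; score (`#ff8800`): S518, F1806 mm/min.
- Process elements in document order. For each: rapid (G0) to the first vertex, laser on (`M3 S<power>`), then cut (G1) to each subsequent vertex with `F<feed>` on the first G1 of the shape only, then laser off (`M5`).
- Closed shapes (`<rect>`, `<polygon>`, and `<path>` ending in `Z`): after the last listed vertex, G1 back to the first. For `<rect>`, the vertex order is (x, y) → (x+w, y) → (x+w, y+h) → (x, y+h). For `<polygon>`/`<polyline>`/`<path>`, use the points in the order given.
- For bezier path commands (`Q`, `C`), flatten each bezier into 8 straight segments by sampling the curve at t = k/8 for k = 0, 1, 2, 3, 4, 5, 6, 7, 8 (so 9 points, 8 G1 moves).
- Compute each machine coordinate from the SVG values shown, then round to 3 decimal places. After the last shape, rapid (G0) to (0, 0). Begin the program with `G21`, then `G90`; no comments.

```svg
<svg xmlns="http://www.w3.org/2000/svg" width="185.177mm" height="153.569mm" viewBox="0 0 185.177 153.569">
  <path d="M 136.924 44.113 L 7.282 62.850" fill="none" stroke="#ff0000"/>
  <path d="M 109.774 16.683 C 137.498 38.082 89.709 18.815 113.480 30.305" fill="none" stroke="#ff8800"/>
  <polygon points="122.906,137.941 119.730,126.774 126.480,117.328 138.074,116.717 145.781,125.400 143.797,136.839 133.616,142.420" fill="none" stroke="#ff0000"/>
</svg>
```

G21
G90
G0 X136.924 Y109.456
M3 S811
G1 X7.282 Y90.719 F1226
M5
G0 X109.774 Y136.886
M3 S518
G1 X116.918 Y130.628 F1806
G1 X118.706 Y127.346
G1 X116.862 Y126.202
G1 X113.109 Y126.359
G1 X109.171 Y126.981
G1 X106.771 Y127.231
G1 X107.633 Y126.271
G1 X113.480 Y123.264
M5
G0 X122.906 Y15.628
M3 S811
G1 X119.730 Y26.795 F1226
G1 X126.480 Y36.241
G1 X138.074 Y36.852
G1 X145.781 Y28.169
G1 X143.797 Y16.730
G1 X133.616 Y11.149
G1 X122.906 Y15.628
M5
G0 X0.000 Y0.000

Since the viewBox matches the mm dimensions, user units are millimetres directly. The only transform is the Y-flip y_m = 153.569 − y_svg.

Shape 1 is a line segment drawn with `<path>`. Its stroke #ff0000 means cut at S811, F1226. After flipping Y the toolpath is (136.924,109.456) → (7.282,90.719).

Shape 2 is a cubic bezier drawn with `<path>`. Its stroke #ff8800 means score at S518, F1806. After flipping Y the toolpath is (109.774,136.886) → (116.918,130.628) → (118.706,127.346) → (116.862,126.202) → (113.109,126.359) → (109.171,126.981) → (106.771,127.231) → (107.633,126.271) → (113.480,123.264).

Shape 3 is a regular polygon drawn with `<polygon>`. Its stroke #ff0000 means cut at S811, F1226. After flipping Y the toolpath is (122.906,15.628) → (119.730,26.795) → (126.480,36.241) → (138.074,36.852) → (145.781,28.169) → (143.797,16.730) → (133.616,11.149) → (122.906,15.628), returning to the start.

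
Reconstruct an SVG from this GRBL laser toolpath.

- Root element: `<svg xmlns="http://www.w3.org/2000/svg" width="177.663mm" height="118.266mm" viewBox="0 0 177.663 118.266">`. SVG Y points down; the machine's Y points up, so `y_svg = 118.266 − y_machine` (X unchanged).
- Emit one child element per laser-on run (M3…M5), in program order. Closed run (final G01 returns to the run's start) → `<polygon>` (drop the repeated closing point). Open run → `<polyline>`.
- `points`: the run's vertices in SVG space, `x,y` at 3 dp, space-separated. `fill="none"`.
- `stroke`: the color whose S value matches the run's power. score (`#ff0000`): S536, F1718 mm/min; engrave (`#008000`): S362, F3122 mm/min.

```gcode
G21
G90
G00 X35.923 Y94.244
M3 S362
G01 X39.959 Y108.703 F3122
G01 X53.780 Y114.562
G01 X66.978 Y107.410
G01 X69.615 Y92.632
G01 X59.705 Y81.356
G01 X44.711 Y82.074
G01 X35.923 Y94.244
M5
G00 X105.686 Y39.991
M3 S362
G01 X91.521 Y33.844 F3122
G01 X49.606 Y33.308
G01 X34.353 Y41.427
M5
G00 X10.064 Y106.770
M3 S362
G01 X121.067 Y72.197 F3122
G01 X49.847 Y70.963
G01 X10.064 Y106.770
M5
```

Machine Y-up, SVG Y-down with viewBox height 118.266, so y_svg = 118.266 − y_machine; X carries over. Every run uses S362, so all elements get stroke `#008000` (engrave).

Run 1: The run returns to its start, so emit a `<polygon>` with points (Y-flipped): 35.923,24.022 39.959,9.563 53.780,3.704 66.978,10.856 69.615,25.634 59.705,36.910 44.711,36.192.

Run 2: The run is open, so emit a `<polyline>` with points (Y-flipped): 105.686,78.275 91.521,84.422 49.606,84.958 34.353,76.839.

Run 3: The run returns to its start, so emit a `<polygon>` with points (Y-flipped): 10.064,11.496 121.067,46.069 49.847,47.303.

<svg xmlns="http://www.w3.org/2000/svg" width="177.663mm" height="118.266mm" viewBox="0 0 177.663 118.266">
  <polygon points="35.923,24.022 39.959,9.563 53.780,3.704 66.978,10.856 69.615,25.634 59.705,36.910 44.711,36.192" fill="none" stroke="#008000"/>
  <polyline points="105.686,78.275 91.521,84.422 49.606,84.958 34.353,76.839" fill="none" stroke="#008000"/>
  <polygon points="10.064,11.496 121.067,46.069 49.847,47.303" fill="none" stroke="#008000"/>
</svg>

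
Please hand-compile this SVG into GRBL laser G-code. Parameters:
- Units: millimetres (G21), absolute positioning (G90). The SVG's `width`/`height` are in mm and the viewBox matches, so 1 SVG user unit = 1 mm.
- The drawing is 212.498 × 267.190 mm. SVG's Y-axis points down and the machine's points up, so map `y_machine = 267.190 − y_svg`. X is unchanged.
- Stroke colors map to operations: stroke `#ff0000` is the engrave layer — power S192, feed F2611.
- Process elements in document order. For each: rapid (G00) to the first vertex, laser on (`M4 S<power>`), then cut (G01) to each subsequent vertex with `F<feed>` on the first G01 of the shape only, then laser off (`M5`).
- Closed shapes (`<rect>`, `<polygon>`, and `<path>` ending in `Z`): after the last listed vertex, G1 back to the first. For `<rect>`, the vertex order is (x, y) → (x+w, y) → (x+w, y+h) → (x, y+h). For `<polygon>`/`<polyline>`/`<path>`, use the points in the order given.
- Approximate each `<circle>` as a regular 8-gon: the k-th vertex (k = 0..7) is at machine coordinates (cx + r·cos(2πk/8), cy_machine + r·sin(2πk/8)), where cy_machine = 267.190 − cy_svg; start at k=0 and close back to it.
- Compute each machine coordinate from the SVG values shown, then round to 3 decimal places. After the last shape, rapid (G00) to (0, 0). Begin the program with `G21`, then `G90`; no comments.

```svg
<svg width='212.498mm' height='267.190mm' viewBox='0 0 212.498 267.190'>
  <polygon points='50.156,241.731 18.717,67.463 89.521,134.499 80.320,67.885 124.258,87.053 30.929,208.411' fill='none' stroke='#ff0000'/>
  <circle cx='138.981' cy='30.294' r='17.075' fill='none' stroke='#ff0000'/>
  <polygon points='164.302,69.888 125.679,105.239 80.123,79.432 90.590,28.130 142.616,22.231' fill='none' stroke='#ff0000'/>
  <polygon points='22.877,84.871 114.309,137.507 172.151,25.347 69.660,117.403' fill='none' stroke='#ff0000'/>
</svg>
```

Since the viewBox matches the mm dimensions, user units are millimetres directly. The only transform is the Y-flip y_m = 267.190 − y_svg.

Shape 1 is a closed polygon drawn with `<polygon>`. Its stroke #ff0000 means engrave at S192, F2611. After flipping Y the toolpath is (50.156,25.459) → (18.717,199.727) → (89.521,132.691) → (80.320,199.305) → (124.258,180.137) → (30.929,58.779) → (50.156,25.459), returning to the start.

Shape 2 is a circle drawn with `<circle>`. Its stroke #ff0000 means engrave at S192, F2611. After flipping Y the toolpath is (156.056,236.896) → (151.055,248.970) → (138.981,253.971) → (126.907,248.970) → (121.906,236.896) → (126.907,224.822) → (138.981,219.821) → (151.055,224.822) → (156.056,236.896), returning to the start.

Shape 3 is a regular polygon drawn with `<polygon>`. Its stroke #ff0000 means engrave at S192, F2611. After flipping Y the toolpath is (164.302,197.302) → (125.679,161.951) → (80.123,187.758) → (90.590,239.060) → (142.616,244.959) → (164.302,197.302), returning to the start.

Shape 4 is a closed polygon drawn with `<polygon>`. Its stroke #ff0000 means engrave at S192, F2611. After flipping Y the toolpath is (22.877,182.319) → (114.309,129.683) → (172.151,241.843) → (69.660,149.787) → (22.877,182.319), returning to the start.

G21
G90
G00 X50.156 Y25.459
M4 S192
G01 X18.717 Y199.727 F2611
G01 X89.521 Y132.691
G01 X80.320 Y199.305
G01 X124.258 Y180.137
G01 X30.929 Y58.779
G01 X50.156 Y25.459
M5
G00 X156.056 Y236.896
M4 S192
G01 X151.055 Y248.970 F2611
G01 X138.981 Y253.971
G01 X126.907 Y248.970
G01 X121.906 Y236.896
G01 X126.907 Y224.822
G01 X138.981 Y219.821
G01 X151.055 Y224.822
G01 X156.056 Y236.896
M5
G00 X164.302 Y197.302
M4 S192
G01 X125.679 Y161.951 F2611
G01 X80.123 Y187.758
G01 X90.590 Y239.060
G01 X142.616 Y244.959
G01 X164.302 Y197.302
M5
G00 X22.877 Y182.319
M4 S192
G01 X114.309 Y129.683 F2611
G01 X172.151 Y241.843
G01 X69.660 Y149.787
G01 X22.877 Y182.319
M5
G00 X0.000 Y0.000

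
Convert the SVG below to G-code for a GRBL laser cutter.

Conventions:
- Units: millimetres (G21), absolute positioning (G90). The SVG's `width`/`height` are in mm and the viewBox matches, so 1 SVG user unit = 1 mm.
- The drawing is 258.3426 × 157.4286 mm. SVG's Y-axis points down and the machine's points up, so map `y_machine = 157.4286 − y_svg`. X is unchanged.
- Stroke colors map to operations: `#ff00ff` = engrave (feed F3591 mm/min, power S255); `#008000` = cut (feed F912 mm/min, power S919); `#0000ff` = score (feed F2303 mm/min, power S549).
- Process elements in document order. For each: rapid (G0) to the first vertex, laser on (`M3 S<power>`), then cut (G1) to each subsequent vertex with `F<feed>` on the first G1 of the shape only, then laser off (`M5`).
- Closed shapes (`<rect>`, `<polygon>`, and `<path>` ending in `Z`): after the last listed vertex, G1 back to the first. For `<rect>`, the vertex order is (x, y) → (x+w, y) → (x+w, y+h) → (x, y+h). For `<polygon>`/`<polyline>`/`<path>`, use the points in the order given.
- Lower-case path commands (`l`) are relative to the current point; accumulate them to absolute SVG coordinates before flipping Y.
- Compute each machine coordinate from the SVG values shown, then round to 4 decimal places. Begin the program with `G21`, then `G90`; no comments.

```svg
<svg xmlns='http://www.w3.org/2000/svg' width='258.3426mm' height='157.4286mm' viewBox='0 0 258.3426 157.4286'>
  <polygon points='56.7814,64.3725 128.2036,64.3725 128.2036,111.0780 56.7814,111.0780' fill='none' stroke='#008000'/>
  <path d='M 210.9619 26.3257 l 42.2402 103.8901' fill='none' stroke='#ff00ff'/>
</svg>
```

G21
G90
G0 X56.7814 Y93.0561
M3 S919
G1 X128.2036 Y93.0561 F912
G1 X128.2036 Y46.3506
G1 X56.7814 Y46.3506
G1 X56.7814 Y93.0561
M5
G0 X210.9619 Y131.1029
M3 S255
G1 X253.2021 Y27.2128 F3591
M5

1 u = 1 mm; y_m = 157.4286 − y.

[1] `<polygon>` rectangle, #008000→cut S919 F912: (56.7814,93.0561) → (128.2036,93.0561) → (128.2036,46.3506) → (56.7814,46.3506) → (56.7814,93.0561) (closed)

[2] `<path>` line segment, #ff00ff→engrave S255 F3591: (210.9619,131.1029) → (253.2021,27.2128)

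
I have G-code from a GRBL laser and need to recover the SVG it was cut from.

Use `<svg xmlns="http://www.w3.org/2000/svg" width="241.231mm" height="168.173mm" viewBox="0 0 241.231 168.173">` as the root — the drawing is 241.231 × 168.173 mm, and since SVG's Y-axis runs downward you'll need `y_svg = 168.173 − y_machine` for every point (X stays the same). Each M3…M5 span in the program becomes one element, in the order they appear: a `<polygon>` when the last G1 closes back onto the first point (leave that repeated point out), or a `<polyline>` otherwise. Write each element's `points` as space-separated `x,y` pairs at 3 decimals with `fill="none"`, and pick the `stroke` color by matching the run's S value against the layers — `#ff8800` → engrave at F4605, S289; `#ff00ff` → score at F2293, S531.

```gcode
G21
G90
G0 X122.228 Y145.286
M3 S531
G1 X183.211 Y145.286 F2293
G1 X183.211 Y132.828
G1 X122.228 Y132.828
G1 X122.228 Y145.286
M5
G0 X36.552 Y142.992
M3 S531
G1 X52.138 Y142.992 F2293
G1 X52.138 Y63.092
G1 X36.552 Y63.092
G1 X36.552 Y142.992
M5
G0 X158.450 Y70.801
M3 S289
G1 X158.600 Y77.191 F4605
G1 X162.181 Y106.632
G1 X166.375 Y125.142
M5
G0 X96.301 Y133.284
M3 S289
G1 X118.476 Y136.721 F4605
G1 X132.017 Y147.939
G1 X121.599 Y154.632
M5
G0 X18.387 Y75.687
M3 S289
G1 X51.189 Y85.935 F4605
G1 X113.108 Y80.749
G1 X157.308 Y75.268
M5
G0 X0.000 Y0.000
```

Machine Y-up, SVG Y-down with viewBox height 168.173, so y_svg = 168.173 − y_machine; X carries over.

Run 1: power S531 maps to stroke `#ff00ff` (score). The run returns to its start, so emit a `<polygon>` with points (Y-flipped): 122.228,22.887 183.211,22.887 183.211,35.345 122.228,35.345.

Run 2: S531 ⇒ score layer `#ff00ff`. The run returns to its start, so emit a `<polygon>` with points (Y-flipped): 36.552,25.181 52.138,25.181 52.138,105.081 36.552,105.081.

Run 3: the run's S289 means `#ff8800` (engrave). The run is open, so emit a `<polyline>` with points (Y-flipped): 158.450,97.372 158.600,90.982 162.181,61.541 166.375,43.031.

Run 4: power S289 maps to stroke `#ff8800` (engrave). The run is open, so emit a `<polyline>` with points (Y-flipped): 96.301,34.889 118.476,31.452 132.017,20.234 121.599,13.541.

Run 5: power S289 maps to stroke `#ff8800` (engrave). The run is open, so emit a `<polyline>` with points (Y-flipped): 18.387,92.486 51.189,82.238 113.108,87.424 157.308,92.905.

<svg xmlns="http://www.w3.org/2000/svg" width="241.231mm" height="168.173mm" viewBox="0 0 241.231 168.173">
  <polygon points="122.228,22.887 183.211,22.887 183.211,35.345 122.228,35.345" fill="none" stroke="#ff00ff"/>
  <polygon points="36.552,25.181 52.138,25.181 52.138,105.081 36.552,105.081" fill="none" stroke="#ff00ff"/>
  <polyline points="158.450,97.372 158.600,90.982 162.181,61.541 166.375,43.031" fill="none" stroke="#ff8800"/>
  <polyline points="96.301,34.889 118.476,31.452 132.017,20.234 121.599,13.541" fill="none" stroke="#ff8800"/>
  <polyline points="18.387,92.486 51.189,82.238 113.108,87.424 157.308,92.905" fill="none" stroke="#ff8800"/>
</svg>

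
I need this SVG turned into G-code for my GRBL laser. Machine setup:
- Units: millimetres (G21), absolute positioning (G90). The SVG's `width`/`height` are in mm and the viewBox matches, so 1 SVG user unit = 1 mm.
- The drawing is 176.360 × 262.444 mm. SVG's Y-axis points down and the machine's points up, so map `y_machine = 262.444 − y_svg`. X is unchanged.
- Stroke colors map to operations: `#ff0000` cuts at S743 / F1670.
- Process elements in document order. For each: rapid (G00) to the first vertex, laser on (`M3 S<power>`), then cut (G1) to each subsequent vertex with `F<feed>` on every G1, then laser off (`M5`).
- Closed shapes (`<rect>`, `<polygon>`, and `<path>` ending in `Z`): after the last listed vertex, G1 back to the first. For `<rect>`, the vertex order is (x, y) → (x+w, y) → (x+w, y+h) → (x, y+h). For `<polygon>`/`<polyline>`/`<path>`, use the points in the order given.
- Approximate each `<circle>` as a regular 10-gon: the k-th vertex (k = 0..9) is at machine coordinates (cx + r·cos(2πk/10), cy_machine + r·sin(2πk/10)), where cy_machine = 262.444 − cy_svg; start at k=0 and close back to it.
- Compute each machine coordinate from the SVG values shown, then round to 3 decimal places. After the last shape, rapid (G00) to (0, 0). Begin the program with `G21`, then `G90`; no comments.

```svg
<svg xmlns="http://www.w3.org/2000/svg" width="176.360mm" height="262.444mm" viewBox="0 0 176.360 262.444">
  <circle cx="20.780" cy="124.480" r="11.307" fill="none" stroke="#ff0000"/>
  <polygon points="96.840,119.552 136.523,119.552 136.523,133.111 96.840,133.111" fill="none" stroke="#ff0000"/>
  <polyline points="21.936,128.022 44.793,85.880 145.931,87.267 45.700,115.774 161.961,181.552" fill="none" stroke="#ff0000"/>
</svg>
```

G21
G90
G00 X32.087 Y137.964
M3 S743
G1 X29.928 Y144.610 F1670
G1 X24.274 Y148.718 F1670
G1 X17.286 Y148.718 F1670
G1 X11.632 Y144.610 F1670
G1 X9.473 Y137.964 F1670
G1 X11.632 Y131.318 F1670
G1 X17.286 Y127.210 F1670
G1 X24.274 Y127.210 F1670
G1 X29.928 Y131.318 F1670
G1 X32.087 Y137.964 F1670
M5
G00 X96.840 Y142.892
M3 S743
G1 X136.523 Y142.892 F1670
G1 X136.523 Y129.333 F1670
G1 X96.840 Y129.333 F1670
G1 X96.840 Y142.892 F1670
M5
G00 X21.936 Y134.422
M3 S743
G1 X44.793 Y176.564 F1670
G1 X145.931 Y175.177 F1670
G1 X45.700 Y146.670 F1670
G1 X161.961 Y80.892 F1670
M5
G00 X0.000 Y0.000

Since the viewBox matches the mm dimensions, user units are millimetres directly. The only transform is the Y-flip y_m = 262.444 − y_svg.

Shape 1 is a circle drawn with `<circle>`. Its stroke #ff0000 means cut at S743, F1670. After flipping Y the toolpath is (32.087,137.964) → (29.928,144.610) → (24.274,148.718) → (17.286,148.718) → (11.632,144.610) → (9.473,137.964) → (11.632,131.318) → (17.286,127.210) → (24.274,127.210) → (29.928,131.318) → (32.087,137.964), returning to the start.

Shape 2 is a rectangle drawn with `<polygon>`. Its stroke #ff0000 means cut at S743, F1670. After flipping Y the toolpath is (96.840,142.892) → (136.523,142.892) → (136.523,129.333) → (96.840,129.333) → (96.840,142.892), returning to the start.

Shape 3 is a open polyline drawn with `<polyline>`. Its stroke #ff0000 means cut at S743, F1670. After flipping Y the toolpath is (21.936,134.422) → (44.793,176.564) → (145.931,175.177) → (45.700,146.670) → (161.961,80.892).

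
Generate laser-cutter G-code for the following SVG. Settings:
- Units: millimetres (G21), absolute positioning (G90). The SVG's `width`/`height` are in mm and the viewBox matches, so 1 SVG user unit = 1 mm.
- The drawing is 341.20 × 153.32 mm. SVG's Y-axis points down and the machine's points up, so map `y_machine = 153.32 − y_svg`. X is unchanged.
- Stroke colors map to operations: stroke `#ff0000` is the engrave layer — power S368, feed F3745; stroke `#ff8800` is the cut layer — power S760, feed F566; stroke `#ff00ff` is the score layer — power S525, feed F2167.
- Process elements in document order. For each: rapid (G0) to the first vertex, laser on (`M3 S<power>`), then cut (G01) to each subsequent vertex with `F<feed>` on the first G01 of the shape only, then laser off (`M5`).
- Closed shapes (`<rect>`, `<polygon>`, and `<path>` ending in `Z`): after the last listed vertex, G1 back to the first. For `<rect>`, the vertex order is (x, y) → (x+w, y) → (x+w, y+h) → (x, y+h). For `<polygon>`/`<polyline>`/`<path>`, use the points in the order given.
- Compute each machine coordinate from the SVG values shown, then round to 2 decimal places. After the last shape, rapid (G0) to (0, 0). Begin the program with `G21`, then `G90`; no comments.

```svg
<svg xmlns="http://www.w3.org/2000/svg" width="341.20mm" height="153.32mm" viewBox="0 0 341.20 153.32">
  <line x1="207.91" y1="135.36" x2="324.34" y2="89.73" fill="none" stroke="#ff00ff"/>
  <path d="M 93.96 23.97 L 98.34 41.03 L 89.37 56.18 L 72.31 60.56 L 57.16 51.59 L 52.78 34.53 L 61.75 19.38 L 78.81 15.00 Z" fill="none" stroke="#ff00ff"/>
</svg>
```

G21
G90
G0 X207.91 Y17.96
M3 S525
G01 X324.34 Y63.59 F2167
M5
G0 X93.96 Y129.35
M3 S525
G01 X98.34 Y112.29 F2167
G01 X89.37 Y97.14
G01 X72.31 Y92.76
G01 X57.16 Y101.73
G01 X52.78 Y118.79
G01 X61.75 Y133.94
G01 X78.81 Y138.32
G01 X93.96 Y129.35
M5
G0 X0.00 Y0.00

viewBox `0 0 341.20 153.32` with mm width/height → 1 unit = 1 mm. Flip: y_m = 153.32 − y_svg.

**Shape 1** — `<line>` line segment, stroke `#ff00ff` → score (S525, F2167). Machine vertices: (207.91,17.96) → (324.34,63.59). Open path.

**Shape 2** — `<path>` regular polygon, stroke `#ff00ff` → score (S525, F2167). Machine vertices: (93.96,129.35) → (98.34,112.29) → (89.37,97.14) → (72.31,92.76) → (57.16,101.73) → (52.78,118.79) → (61.75,133.94) → (78.81,138.32) → (93.96,129.35). Closed: final G1 returns to the first vertex.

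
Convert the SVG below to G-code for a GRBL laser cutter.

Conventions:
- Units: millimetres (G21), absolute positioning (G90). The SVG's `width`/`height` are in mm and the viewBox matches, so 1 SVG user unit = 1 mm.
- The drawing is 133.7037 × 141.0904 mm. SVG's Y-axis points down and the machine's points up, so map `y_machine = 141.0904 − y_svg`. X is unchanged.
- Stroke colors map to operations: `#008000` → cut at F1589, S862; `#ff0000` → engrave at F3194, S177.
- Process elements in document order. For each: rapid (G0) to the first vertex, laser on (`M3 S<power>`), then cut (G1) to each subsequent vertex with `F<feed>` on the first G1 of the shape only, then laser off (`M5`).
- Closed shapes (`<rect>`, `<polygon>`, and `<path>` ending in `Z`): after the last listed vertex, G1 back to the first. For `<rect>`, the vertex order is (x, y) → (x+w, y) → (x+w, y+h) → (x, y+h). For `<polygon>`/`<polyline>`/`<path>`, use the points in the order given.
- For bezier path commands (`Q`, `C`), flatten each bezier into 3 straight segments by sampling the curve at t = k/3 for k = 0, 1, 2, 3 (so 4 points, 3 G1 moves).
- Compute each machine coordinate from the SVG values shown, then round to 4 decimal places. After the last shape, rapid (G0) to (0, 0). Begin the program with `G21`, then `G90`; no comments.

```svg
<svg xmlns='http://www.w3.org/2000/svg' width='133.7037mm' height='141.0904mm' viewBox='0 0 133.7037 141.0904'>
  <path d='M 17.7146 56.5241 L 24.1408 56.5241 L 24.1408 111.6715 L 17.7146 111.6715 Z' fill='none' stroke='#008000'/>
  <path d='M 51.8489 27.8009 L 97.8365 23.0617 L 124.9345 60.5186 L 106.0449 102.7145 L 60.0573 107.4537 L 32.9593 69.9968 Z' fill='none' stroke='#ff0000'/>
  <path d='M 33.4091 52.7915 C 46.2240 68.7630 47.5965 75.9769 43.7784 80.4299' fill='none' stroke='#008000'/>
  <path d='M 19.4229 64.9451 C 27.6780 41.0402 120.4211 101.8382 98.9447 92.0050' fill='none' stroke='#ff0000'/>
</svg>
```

G21
G90
G0 X17.7146 Y84.5663
M3 S862
G1 X24.1408 Y84.5663 F1589
G1 X24.1408 Y29.4189
G1 X17.7146 Y29.4189
G1 X17.7146 Y84.5663
M5
G0 X51.8489 Y113.2895
M3 S177
G1 X97.8365 Y118.0287 F3194
G1 X124.9345 Y80.5718
G1 X106.0449 Y38.3759
G1 X60.0573 Y33.6367
G1 X32.9593 Y71.0936
G1 X51.8489 Y113.2895
M5
G0 X33.4091 Y88.2989
M3 S862
G1 X42.6414 Y75.0245 F1589
G1 X45.6348 Y66.2559
G1 X43.7784 Y60.6605
M5
G0 X19.4229 Y76.1453
M3 S177
G1 X48.4811 Y77.5690 F3194
G1 X89.7075 Y57.0428
G1 X98.9447 Y49.0854
M5
G0 X0.0000 Y0.0000

1 u = 1 mm; y_m = 141.0904 − y.

[1] `<path>` rectangle, #008000→cut S862 F1589: (17.7146,84.5663) → (24.1408,84.5663) → (24.1408,29.4189) → (17.7146,29.4189) → (17.7146,84.5663) (closed)

[2] `<path>` regular polygon, #ff0000→engrave S177 F3194: (51.8489,113.2895) → (97.8365,118.0287) → (124.9345,80.5718) → (106.0449,38.3759) → (60.0573,33.6367) → (32.9593,71.0936) → (51.8489,113.2895) (closed)

[3] `<path>` cubic bezier, #008000→cut S862 F1589: (33.4091,88.2989) → (42.6414,75.0245) → (45.6348,66.2559) → (43.7784,60.6605)

[4] `<path>` cubic bezier, #ff0000→engrave S177 F3194: (19.4229,76.1453) → (48.4811,77.5690) → (89.7075,57.0428) → (98.9447,49.0854)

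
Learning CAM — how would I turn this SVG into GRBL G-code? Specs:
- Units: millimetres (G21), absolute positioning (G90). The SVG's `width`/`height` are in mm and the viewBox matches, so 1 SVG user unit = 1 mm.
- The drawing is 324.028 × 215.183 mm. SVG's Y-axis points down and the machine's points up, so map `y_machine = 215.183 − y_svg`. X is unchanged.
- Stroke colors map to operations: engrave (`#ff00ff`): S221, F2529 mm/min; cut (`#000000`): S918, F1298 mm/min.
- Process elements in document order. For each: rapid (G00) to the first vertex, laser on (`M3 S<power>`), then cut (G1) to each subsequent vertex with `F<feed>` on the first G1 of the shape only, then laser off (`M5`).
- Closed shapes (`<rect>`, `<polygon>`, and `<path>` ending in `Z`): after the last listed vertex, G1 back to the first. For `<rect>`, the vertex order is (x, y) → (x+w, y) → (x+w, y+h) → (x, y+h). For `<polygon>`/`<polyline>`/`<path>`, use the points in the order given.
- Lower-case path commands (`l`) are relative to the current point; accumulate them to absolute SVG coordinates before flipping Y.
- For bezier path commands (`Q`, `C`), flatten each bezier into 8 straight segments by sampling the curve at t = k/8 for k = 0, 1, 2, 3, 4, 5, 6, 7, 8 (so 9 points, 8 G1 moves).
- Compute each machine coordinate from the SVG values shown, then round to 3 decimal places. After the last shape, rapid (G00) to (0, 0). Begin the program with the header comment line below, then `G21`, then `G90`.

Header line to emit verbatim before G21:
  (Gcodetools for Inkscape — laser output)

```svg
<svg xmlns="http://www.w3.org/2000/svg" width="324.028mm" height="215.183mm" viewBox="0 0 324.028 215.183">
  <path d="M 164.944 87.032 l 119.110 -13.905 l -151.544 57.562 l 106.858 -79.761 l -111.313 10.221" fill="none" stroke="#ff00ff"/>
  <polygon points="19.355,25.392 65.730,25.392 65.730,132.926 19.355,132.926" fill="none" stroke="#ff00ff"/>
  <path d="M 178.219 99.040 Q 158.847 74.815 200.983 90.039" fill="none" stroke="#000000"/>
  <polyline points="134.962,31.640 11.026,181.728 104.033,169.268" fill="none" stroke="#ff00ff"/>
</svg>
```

viewBox `0 0 324.028 215.183` with mm width/height → 1 unit = 1 mm. Flip: y_m = 215.183 − y_svg.

**Shape 1** — `<path>` open polyline, stroke `#ff00ff` → engrave (S221, F2529). Machine vertices: (164.944,128.151) → (284.054,142.056) → (132.510,84.494) → (239.368,164.255) → (128.055,154.034). Open path.

**Shape 2** — `<polygon>` rectangle, stroke `#ff00ff` → engrave (S221, F2529). Machine vertices: (19.355,189.791) → (65.730,189.791) → (65.730,82.257) → (19.355,82.257) → (19.355,189.791). Closed: final G1 returns to the first vertex.

**Shape 3** — `<path>` quadratic bezier, stroke `#000000` → cut (S918, F1298). Control points (SVG): P0=(178.219,99.040), P1=(158.847,74.815), P2=(200.983,90.039); sampled at t=k/8. Machine vertices: (178.219,116.143) → (174.337,121.583) → (172.377,125.790) → (172.340,128.764) → (174.224,130.506) → (178.031,131.014) → (183.759,130.290) → (191.410,128.334) → (200.983,125.144). Open path.

**Shape 4** — `<polyline>` open polyline, stroke `#ff00ff` → engrave (S221, F2529). Machine vertices: (134.962,183.543) → (11.026,33.455) → (104.033,45.915). Open path.

(Gcodetools for Inkscape — laser output)
G21
G90
G00 X164.944 Y128.151
M3 S221
G1 X284.054 Y142.056 F2529
G1 X132.510 Y84.494
G1 X239.368 Y164.255
G1 X128.055 Y154.034
M5
G00 X19.355 Y189.791
M3 S221
G1 X65.730 Y189.791 F2529
G1 X65.730 Y82.257
G1 X19.355 Y82.257
G1 X19.355 Y189.791
M5
G00 X178.219 Y116.143
M3 S918
G1 X174.337 Y121.583 F1298
G1 X172.377 Y125.790
G1 X172.340 Y128.764
G1 X174.224 Y130.506
G1 X178.031 Y131.014
G1 X183.759 Y130.290
G1 X191.410 Y128.334
G1 X200.983 Y125.144
M5
G00 X134.962 Y183.543
M3 S221
G1 X11.026 Y33.455 F2529
G1 X104.033 Y45.915
M5
G00 X0.000 Y0.000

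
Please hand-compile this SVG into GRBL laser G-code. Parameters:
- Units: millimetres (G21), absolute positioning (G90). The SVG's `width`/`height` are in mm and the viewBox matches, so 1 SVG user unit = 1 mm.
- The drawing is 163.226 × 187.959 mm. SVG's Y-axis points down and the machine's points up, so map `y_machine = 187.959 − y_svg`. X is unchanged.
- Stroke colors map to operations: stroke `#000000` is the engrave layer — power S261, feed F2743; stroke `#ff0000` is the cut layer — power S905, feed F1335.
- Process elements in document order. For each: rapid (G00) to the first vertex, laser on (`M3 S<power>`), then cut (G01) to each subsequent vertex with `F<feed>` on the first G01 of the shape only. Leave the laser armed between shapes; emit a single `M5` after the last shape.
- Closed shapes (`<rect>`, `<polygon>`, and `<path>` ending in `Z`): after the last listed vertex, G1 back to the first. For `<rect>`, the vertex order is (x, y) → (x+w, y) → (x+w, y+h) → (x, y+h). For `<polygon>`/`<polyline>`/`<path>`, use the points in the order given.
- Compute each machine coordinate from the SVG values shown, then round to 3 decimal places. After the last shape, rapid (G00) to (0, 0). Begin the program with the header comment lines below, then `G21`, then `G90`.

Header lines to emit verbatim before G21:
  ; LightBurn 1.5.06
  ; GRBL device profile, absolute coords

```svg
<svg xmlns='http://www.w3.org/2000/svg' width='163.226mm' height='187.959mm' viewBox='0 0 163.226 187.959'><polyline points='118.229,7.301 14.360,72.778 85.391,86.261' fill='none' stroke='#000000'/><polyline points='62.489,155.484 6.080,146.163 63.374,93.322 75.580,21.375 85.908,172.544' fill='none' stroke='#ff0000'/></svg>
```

Since the viewBox matches the mm dimensions, user units are millimetres directly. The only transform is the Y-flip y_m = 187.959 − y_svg.

Shape 1 is a open polyline drawn with `<polyline>`. Its stroke #000000 means engrave at S261, F2743. After flipping Y the toolpath is (118.229,180.658) → (14.360,115.181) → (85.391,101.698).

Shape 2 is a open polyline drawn with `<polyline>`. Its stroke #ff0000 means cut at S905, F1335. After flipping Y the toolpath is (62.489,32.475) → (6.080,41.796) → (63.374,94.637) → (75.580,166.584) → (85.908,15.415).

; LightBurn 1.5.06
; GRBL device profile, absolute coords
G21
G90
G00 X118.229 Y180.658
M3 S261
G01 X14.360 Y115.181 F2743
G01 X85.391 Y101.698
G00 X62.489 Y32.475
M3 S905
G01 X6.080 Y41.796 F1335
G01 X63.374 Y94.637
G01 X75.580 Y166.584
G01 X85.908 Y15.415
M5
G00 X0.000 Y0.000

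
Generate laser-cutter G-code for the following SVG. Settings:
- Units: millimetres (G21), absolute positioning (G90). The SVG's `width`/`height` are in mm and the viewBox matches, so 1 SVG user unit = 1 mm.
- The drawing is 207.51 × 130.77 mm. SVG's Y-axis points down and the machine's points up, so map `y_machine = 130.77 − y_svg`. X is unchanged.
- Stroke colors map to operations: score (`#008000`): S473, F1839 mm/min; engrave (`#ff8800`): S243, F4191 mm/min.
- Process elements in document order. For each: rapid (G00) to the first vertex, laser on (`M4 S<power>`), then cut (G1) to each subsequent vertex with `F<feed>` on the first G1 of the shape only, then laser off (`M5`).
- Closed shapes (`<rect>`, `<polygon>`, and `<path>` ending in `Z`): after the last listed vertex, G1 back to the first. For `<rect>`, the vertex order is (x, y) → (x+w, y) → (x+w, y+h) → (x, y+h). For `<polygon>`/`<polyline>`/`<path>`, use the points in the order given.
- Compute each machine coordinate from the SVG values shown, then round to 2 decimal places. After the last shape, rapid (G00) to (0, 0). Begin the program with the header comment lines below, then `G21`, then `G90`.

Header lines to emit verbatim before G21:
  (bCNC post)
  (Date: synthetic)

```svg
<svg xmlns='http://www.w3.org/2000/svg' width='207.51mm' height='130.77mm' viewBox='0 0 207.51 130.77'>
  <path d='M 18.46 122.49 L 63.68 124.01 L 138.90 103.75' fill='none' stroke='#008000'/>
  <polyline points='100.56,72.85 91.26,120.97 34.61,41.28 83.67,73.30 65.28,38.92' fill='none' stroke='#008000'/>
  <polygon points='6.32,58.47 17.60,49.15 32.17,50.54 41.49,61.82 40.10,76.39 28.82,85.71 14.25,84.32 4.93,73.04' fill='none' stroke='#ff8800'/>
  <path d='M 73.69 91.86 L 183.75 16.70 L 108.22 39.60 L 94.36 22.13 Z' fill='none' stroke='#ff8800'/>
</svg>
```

viewBox `0 0 207.51 130.77` with mm width/height → 1 unit = 1 mm. Flip: y_m = 130.77 − y_svg.

**Shape 1** — `<path>` open polyline, stroke `#008000` → score (S473, F1839). Machine vertices: (18.46,8.28) → (63.68,6.76) → (138.90,27.02). Open path.

**Shape 2** — `<polyline>` open polyline, stroke `#008000` → score (S473, F1839). Machine vertices: (100.56,57.92) → (91.26,9.80) → (34.61,89.49) → (83.67,57.47) → (65.28,91.85). Open path.

**Shape 3** — `<polygon>` regular polygon, stroke `#ff8800` → engrave (S243, F4191). Machine vertices: (6.32,72.30) → (17.60,81.62) → (32.17,80.23) → (41.49,68.95) → (40.10,54.38) → (28.82,45.06) → (14.25,46.45) → (4.93,57.73) → (6.32,72.30). Closed: final G1 returns to the first vertex.

**Shape 4** — `<path>` closed polygon, stroke `#ff8800` → engrave (S243, F4191). Machine vertices: (73.69,38.91) → (183.75,114.07) → (108.22,91.17) → (94.36,108.64) → (73.69,38.91). Closed: final G1 returns to the first vertex.

(bCNC post)
(Date: synthetic)
G21
G90
G00 X18.46 Y8.28
M4 S473
G1 X63.68 Y6.76 F1839
G1 X138.90 Y27.02
M5
G00 X100.56 Y57.92
M4 S473
G1 X91.26 Y9.80 F1839
G1 X34.61 Y89.49
G1 X83.67 Y57.47
G1 X65.28 Y91.85
M5
G00 X6.32 Y72.30
M4 S243
G1 X17.60 Y81.62 F4191
G1 X32.17 Y80.23
G1 X41.49 Y68.95
G1 X40.10 Y54.38
G1 X28.82 Y45.06
G1 X14.25 Y46.45
G1 X4.93 Y57.73
G1 X6.32 Y72.30
M5
G00 X73.69 Y38.91
M4 S243
G1 X183.75 Y114.07 F4191
G1 X108.22 Y91.17
G1 X94.36 Y108.64
G1 X73.69 Y38.91
M5
G00 X0.00 Y0.00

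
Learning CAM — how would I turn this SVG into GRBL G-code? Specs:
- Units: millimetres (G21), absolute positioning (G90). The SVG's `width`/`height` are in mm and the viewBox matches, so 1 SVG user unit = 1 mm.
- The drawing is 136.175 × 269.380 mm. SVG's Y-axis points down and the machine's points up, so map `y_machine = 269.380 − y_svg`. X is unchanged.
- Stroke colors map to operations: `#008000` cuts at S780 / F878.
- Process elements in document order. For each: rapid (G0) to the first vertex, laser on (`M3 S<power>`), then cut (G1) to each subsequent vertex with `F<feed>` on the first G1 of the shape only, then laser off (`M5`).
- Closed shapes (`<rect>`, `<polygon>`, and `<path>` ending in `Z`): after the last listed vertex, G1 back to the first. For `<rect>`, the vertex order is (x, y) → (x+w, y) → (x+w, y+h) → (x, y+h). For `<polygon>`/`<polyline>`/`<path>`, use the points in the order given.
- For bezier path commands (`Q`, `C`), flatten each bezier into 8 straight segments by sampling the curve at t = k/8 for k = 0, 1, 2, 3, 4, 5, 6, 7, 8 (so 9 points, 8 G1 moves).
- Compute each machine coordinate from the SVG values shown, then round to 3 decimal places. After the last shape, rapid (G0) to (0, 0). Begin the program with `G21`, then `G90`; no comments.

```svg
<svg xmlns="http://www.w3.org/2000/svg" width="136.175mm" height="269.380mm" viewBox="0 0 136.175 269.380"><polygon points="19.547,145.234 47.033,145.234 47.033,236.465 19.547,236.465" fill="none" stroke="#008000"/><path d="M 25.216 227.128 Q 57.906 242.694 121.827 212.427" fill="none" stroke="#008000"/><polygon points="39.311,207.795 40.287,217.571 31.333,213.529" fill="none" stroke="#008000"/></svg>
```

Since the viewBox matches the mm dimensions, user units are millimetres directly. The only transform is the Y-flip y_m = 269.380 − y_svg.

Shape 1 is a rectangle drawn with `<polygon>`. Its stroke #008000 means cut at S780, F878. After flipping Y the toolpath is (19.547,124.146) → (47.033,124.146) → (47.033,32.915) → (19.547,32.915) → (19.547,124.146), returning to the start.

Shape 2 is a quadratic bezier drawn with `<path>`. Its stroke #008000 means cut at S780, F878. After flipping Y the toolpath is (25.216,42.252) → (33.876,39.077) → (43.513,37.334) → (54.125,37.023) → (65.714,38.144) → (78.278,40.698) → (91.818,44.684) → (106.335,50.102) → (121.827,56.953).

Shape 3 is a regular polygon drawn with `<polygon>`. Its stroke #008000 means cut at S780, F878. After flipping Y the toolpath is (39.311,61.585) → (40.287,51.809) → (31.333,55.851) → (39.311,61.585), returning to the start.

G21
G90
G0 X19.547 Y124.146
M3 S780
G1 X47.033 Y124.146 F878
G1 X47.033 Y32.915
G1 X19.547 Y32.915
G1 X19.547 Y124.146
M5
G0 X25.216 Y42.252
M3 S780
G1 X33.876 Y39.077 F878
G1 X43.513 Y37.334
G1 X54.125 Y37.023
G1 X65.714 Y38.144
G1 X78.278 Y40.698
G1 X91.818 Y44.684
G1 X106.335 Y50.102
G1 X121.827 Y56.953
M5
G0 X39.311 Y61.585
M3 S780
G1 X40.287 Y51.809 F878
G1 X31.333 Y55.851
G1 X39.311 Y61.585
M5
G0 X0.000 Y0.000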